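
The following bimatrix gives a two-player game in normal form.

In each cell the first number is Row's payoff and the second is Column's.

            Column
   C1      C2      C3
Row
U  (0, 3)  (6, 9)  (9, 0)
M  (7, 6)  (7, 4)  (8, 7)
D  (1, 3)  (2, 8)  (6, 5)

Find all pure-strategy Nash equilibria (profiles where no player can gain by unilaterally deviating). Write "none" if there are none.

For each player, find the best response to each opponent profile; mutual best responses are the pure NE.
Row against C1: payoffs 0, 7, 1 → best response M.
Row against C2: payoffs 6, 7, 2 → best response M.
Row against C3: payoffs 9, 8, 6 → best response U.
Column against U: payoffs 3, 9, 0 → best response C2.
Column against M: payoffs 6, 4, 7 → best response C3.
Column against D: payoffs 3, 8, 5 → best response C2.
No profile is a mutual best response for all players.

none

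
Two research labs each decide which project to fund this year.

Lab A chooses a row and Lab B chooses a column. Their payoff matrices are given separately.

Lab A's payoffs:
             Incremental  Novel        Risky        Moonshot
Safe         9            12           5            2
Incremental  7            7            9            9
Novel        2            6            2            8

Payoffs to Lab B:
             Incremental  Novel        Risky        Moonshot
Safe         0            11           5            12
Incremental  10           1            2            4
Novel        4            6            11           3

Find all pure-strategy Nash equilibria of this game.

Mark each player's best response to every combination of opponents' strategies; a profile where every player is best-responding is a pure Nash equilibrium.
Lab A against Incremental: payoffs 9, 7, 2 → best response Safe.
Lab A against Novel: payoffs 12, 7, 6 → best response Safe.
Lab A against Risky: payoffs 5, 9, 2 → best response Incremental.
Lab A against Moonshot: payoffs 2, 9, 8 → best response Incremental.
Lab B against Safe: payoffs 0, 11, 5, 12 → best response Moonshot.
Lab B against Incremental: payoffs 10, 1, 2, 4 → best response Incremental.
Lab B against Novel: payoffs 4, 6, 11, 3 → best response Risky.
No profile is a mutual best response for all players.

There is no pure-strategy Nash equilibrium.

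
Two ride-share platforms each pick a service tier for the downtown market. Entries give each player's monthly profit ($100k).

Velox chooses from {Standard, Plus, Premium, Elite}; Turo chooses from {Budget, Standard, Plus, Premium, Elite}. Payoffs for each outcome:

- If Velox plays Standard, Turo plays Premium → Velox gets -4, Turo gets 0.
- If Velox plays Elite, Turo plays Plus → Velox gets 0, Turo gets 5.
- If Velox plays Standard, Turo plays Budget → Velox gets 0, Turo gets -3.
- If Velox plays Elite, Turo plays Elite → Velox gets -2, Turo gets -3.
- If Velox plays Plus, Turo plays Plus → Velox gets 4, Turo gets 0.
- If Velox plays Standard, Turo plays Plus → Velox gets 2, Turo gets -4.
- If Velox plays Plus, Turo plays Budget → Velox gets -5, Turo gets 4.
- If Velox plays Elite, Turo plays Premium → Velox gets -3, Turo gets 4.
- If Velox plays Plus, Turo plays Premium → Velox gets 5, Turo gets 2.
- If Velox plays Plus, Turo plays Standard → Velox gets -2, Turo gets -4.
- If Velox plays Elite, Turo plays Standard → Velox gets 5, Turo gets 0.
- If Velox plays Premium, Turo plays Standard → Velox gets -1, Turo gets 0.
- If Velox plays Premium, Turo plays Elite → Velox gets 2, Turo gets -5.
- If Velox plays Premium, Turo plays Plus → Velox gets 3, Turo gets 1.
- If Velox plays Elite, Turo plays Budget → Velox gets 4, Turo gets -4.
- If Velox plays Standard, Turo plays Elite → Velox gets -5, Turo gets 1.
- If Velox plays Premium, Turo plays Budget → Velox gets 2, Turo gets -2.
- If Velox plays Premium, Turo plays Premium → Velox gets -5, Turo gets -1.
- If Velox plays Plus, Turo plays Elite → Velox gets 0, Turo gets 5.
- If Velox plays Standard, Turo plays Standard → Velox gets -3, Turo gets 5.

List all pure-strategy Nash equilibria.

Mark each player's best response to every combination of opponents' strategies; a profile where every player is best-responding is a pure Nash equilibrium.
Velox against Budget: payoffs 0, -5, 2, 4 → best response Elite.
Velox against Standard: payoffs -3, -2, -1, 5 → best response Elite.
Velox against Plus: payoffs 2, 4, 3, 0 → best response Plus.
Velox against Premium: payoffs -4, 5, -5, -3 → best response Plus.
Velox against Elite: payoffs -5, 0, 2, -2 → best response Premium.
Turo against Standard: payoffs -3, 5, -4, 0, 1 → best response Standard.
Turo against Plus: payoffs 4, -4, 0, 2, 5 → best response Elite.
Turo against Premium: payoffs -2, 0, 1, -1, -5 → best response Plus.
Turo against Elite: payoffs -4, 0, 5, 4, -3 → best response Plus.
No profile is a mutual best response for all players.

No pure-strategy Nash equilibrium.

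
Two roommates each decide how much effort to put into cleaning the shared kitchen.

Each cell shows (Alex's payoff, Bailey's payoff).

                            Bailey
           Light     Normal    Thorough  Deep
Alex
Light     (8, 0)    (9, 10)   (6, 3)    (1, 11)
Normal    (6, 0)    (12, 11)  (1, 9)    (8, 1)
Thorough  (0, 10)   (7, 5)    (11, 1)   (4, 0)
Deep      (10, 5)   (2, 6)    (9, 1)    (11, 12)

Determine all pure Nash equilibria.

(Light, Light): Alex can switch to Deep (8 → 10). Not NE.
(Light, Normal): Alex can switch to Normal (9 → 12). Not NE.
(Light, Thorough): Alex can switch to Thorough (6 → 11). Not NE.
(Light, Deep): Alex can switch to Normal (1 → 8). Not NE.
(Normal, Light): Alex can switch to Light (6 → 8). Not NE.
(Normal, Normal): Alex gets 12, best alternative 9; Bailey gets 11, best alternative 9. No profitable deviation — NE.
(Normal, Thorough): Alex can switch to Light (1 → 6). Not NE.
(Normal, Deep): Alex can switch to Deep (8 → 11). Not NE.
(Thorough, Light): Alex can switch to Light (0 → 8). Not NE.
(Thorough, Normal): Alex can switch to Light (7 → 9). Not NE.
(Thorough, Thorough): Bailey can switch to Light (1 → 10). Not NE.
(Deep, Deep): Alex gets 11, best alternative 8; Bailey gets 12, best alternative 6. No profitable deviation — NE.
(The remaining 4 profiles each have a profitable deviation by the same check.)

(Normal, Normal), (Deep, Deep)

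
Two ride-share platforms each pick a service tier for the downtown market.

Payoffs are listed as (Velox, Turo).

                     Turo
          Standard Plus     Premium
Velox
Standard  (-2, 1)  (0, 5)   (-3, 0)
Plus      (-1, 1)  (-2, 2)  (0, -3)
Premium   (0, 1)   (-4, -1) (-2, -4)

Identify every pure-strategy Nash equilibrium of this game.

Mark each player's best response to every combination of opponents' strategies; a profile where every player is best-responding is a pure Nash equilibrium.
Velox against Standard: payoffs -2, -1, 0 → best response Premium.
Velox against Plus: payoffs 0, -2, -4 → best response Standard.
Velox against Premium: payoffs -3, 0, -2 → best response Plus.
Turo against Standard: payoffs 1, 5, 0 → best response Plus.
Turo against Plus: payoffs 1, 2, -3 → best response Plus.
Turo against Premium: payoffs 1, -1, -4 → best response Standard.
Mutual best responses: (Standard, Plus); (Premium, Standard).

Pure-strategy Nash equilibria: (Standard, Plus) and (Premium, Standard)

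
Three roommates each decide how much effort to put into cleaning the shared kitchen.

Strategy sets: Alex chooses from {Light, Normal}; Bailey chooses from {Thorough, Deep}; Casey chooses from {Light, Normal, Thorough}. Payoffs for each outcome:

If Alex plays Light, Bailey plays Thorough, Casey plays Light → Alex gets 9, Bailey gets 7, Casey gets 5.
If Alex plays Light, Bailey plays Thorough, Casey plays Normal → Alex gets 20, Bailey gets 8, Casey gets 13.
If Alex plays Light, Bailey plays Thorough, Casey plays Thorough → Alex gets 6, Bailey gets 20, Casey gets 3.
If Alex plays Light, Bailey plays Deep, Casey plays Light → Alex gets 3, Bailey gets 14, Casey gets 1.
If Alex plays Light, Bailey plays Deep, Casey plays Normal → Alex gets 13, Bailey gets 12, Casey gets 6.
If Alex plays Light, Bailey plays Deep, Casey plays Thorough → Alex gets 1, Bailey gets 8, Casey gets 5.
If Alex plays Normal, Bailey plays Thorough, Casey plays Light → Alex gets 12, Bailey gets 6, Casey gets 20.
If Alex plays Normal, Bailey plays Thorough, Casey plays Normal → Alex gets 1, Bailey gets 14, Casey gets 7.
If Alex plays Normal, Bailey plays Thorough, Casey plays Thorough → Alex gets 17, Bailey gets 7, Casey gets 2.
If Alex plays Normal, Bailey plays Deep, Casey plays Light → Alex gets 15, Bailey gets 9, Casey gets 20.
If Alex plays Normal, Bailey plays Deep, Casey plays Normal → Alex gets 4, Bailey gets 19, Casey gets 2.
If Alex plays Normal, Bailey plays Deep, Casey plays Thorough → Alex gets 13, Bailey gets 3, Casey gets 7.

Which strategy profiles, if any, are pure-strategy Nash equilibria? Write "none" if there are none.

Check each profile: it is a Nash equilibrium iff no player can strictly gain by switching unilaterally.
(Light, Thorough, Light): Alex can switch to Normal (9 → 12). Not NE.
(Light, Thorough, Normal): Bailey can switch to Deep (8 → 12). Not NE.
(Light, Thorough, Thorough): Alex can switch to Normal (6 → 17). Not NE.
(Light, Deep, Light): Alex can switch to Normal (3 → 15). Not NE.
(Light, Deep, Normal): Alex gets 13, best alternative 4; Bailey gets 12, best alternative 8; Casey gets 6, best alternative 5. No profitable deviation — NE.
(Light, Deep, Thorough): Alex can switch to Normal (1 → 13). Not NE.
(Normal, Thorough, Light): Bailey can switch to Deep (6 → 9). Not NE.
(Normal, Thorough, Normal): Alex can switch to Light (1 → 20). Not NE.
(Normal, Thorough, Thorough): Casey can switch to Light (2 → 20). Not NE.
(Normal, Deep, Light): Alex gets 15, best alternative 3; Bailey gets 9, best alternative 6; Casey gets 20, best alternative 7. No profitable deviation — NE.
(Normal, Deep, Normal): Alex can switch to Light (4 → 13). Not NE.
(Normal, Deep, Thorough): Bailey can switch to Thorough (3 → 7). Not NE.

The pure Nash equilibria are (Light, Deep, Normal), (Normal, Deep, Light).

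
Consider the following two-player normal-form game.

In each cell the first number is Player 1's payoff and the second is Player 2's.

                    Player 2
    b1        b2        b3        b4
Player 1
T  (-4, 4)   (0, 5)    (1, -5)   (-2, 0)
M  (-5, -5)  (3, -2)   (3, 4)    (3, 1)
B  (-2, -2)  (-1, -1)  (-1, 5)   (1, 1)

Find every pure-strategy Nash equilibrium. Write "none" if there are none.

The unique pure-strategy Nash equilibrium is (M, b3).

Mark each player's best response to every combination of opponents' strategies; a profile where every player is best-responding is a pure Nash equilibrium.
Player 1 against b1: payoffs -4, -5, -2 → best response B.
Player 1 against b2: payoffs 0, 3, -1 → best response M.
Player 1 against b3: payoffs 1, 3, -1 → best response M.
Player 1 against b4: payoffs -2, 3, 1 → best response M.
Player 2 against T: payoffs 4, 5, -5, 0 → best response b2.
Player 2 against M: payoffs -5, -2, 4, 1 → best response b3.
Player 2 against B: payoffs -2, -1, 5, 1 → best response b3.
Mutual best responses: (M, b3).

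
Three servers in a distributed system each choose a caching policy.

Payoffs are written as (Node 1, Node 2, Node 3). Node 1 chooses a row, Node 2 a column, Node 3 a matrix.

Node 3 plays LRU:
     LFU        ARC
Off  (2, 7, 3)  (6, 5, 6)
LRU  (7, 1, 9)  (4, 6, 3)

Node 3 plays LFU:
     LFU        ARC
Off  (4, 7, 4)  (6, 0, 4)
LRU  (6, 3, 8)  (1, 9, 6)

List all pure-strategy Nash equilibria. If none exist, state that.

There is no pure-strategy Nash equilibrium.

Node 1 against (LFU, LRU): payoffs 2, 7 → best response LRU.
Node 1 against (LFU, LFU): payoffs 4, 6 → best response LRU.
Node 1 against (ARC, LRU): payoffs 6, 4 → best response Off.
Node 1 against (ARC, LFU): payoffs 6, 1 → best response Off.
Node 2 against (Off, LRU): payoffs 7, 5 → best response LFU.
Node 2 against (Off, LFU): payoffs 7, 0 → best response LFU.
Node 2 against (LRU, LRU): payoffs 1, 6 → best response ARC.
Node 2 against (LRU, LFU): payoffs 3, 9 → best response ARC.
Node 3 against (Off, LFU): payoffs 3, 4 → best response LFU.
Node 3 against (Off, ARC): payoffs 6, 4 → best response LRU.
Node 3 against (LRU, LFU): payoffs 9, 8 → best response LRU.
Node 3 against (LRU, ARC): payoffs 3, 6 → best response LFU.
No profile is a mutual best response for all players.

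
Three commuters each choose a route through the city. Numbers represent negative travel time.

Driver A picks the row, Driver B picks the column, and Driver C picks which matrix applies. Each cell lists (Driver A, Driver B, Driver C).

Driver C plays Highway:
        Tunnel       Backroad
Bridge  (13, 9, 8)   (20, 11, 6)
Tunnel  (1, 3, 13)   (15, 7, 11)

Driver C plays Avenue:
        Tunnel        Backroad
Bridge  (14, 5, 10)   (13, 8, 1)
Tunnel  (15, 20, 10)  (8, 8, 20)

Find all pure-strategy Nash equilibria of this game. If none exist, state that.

The unique pure-strategy Nash equilibrium is (Bridge, Backroad, Highway).

For each strategy profile, look for a profitable unilateral deviation.
(Bridge, Tunnel, Highway): Driver B can switch to Backroad (9 → 11). Not NE.
(Bridge, Tunnel, Avenue): Driver A can switch to Tunnel (14 → 15). Not NE.
(Bridge, Backroad, Highway): Driver A gets 20, best alternative 15; Driver B gets 11, best alternative 9; Driver C gets 6, best alternative 1. No profitable deviation — NE.
(Bridge, Backroad, Avenue): Driver C can switch to Highway (1 → 6). Not NE.
(Tunnel, Tunnel, Highway): Driver A can switch to Bridge (1 → 13). Not NE.
(Tunnel, Tunnel, Avenue): Driver C can switch to Highway (10 → 13). Not NE.
(Tunnel, Backroad, Highway): Driver A can switch to Bridge (15 → 20). Not NE.
(Tunnel, Backroad, Avenue): Driver A can switch to Bridge (8 → 13). Not NE.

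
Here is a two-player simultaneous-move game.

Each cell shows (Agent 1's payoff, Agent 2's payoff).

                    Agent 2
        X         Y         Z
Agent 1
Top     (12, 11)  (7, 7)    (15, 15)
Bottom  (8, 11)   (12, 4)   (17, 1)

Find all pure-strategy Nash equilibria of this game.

Agent 1 against X: payoffs 12, 8 → best response Top.
Agent 1 against Y: payoffs 7, 12 → best response Bottom.
Agent 1 against Z: payoffs 15, 17 → best response Bottom.
Agent 2 against Top: payoffs 11, 7, 15 → best response Z.
Agent 2 against Bottom: payoffs 11, 4, 1 → best response X.
No profile is a mutual best response for all players.

This game has no pure Nash equilibrium.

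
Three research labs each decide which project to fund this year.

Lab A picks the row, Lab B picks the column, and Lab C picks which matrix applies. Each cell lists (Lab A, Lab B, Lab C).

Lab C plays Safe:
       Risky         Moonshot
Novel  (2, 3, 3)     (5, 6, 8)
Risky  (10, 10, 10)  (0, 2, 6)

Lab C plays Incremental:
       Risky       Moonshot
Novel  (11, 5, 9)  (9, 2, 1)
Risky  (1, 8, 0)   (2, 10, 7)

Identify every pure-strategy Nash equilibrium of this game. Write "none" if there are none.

Pure-strategy Nash equilibria: (Novel, Risky, Incremental) and (Novel, Moonshot, Safe) and (Risky, Risky, Safe)

For each strategy profile, look for a profitable unilateral deviation.
(Novel, Risky, Safe): Lab A can switch to Risky (2 → 10). Not NE.
(Novel, Risky, Incremental): Lab A gets 11, best alternative 1; Lab B gets 5, best alternative 2; Lab C gets 9, best alternative 3. No profitable deviation — NE.
(Novel, Moonshot, Safe): Lab A gets 5, best alternative 0; Lab B gets 6, best alternative 3; Lab C gets 8, best alternative 1. No profitable deviation — NE.
(Novel, Moonshot, Incremental): Lab B can switch to Risky (2 → 5). Not NE.
(Risky, Risky, Safe): Lab A gets 10, best alternative 2; Lab B gets 10, best alternative 2; Lab C gets 10, best alternative 0. No profitable deviation — NE.
(Risky, Risky, Incremental): Lab A can switch to Novel (1 → 11). Not NE.
(Risky, Moonshot, Safe): Lab A can switch to Novel (0 → 5). Not NE.
(Risky, Moonshot, Incremental): Lab A can switch to Novel (2 → 9). Not NE.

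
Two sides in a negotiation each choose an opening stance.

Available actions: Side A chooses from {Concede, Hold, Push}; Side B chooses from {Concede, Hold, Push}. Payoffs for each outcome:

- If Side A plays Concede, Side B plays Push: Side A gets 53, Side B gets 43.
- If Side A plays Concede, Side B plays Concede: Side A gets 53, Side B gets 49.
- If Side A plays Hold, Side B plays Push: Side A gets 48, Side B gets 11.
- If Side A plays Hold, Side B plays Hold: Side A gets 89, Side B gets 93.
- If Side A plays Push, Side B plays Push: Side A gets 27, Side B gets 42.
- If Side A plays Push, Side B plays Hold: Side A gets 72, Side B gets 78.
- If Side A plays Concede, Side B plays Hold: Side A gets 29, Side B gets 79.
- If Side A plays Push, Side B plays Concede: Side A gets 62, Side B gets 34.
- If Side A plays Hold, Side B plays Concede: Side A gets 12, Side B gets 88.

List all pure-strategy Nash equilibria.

Check each profile: it is a Nash equilibrium iff no player can strictly gain by switching unilaterally.
(Concede, Concede): Side A can switch to Push (53 → 62). Not NE.
(Concede, Hold): Side A can switch to Hold (29 → 89). Not NE.
(Concede, Push): Side B can switch to Concede (43 → 49). Not NE.
(Hold, Concede): Side A can switch to Concede (12 → 53). Not NE.
(Hold, Hold): Side A gets 89, best alternative 72; Side B gets 93, best alternative 88. No profitable deviation — NE.
(Hold, Push): Side A can switch to Concede (48 → 53). Not NE.
(Push, Concede): Side B can switch to Hold (34 → 78). Not NE.
(Push, Hold): Side A can switch to Hold (72 → 89). Not NE.
(Push, Push): Side A can switch to Concede (27 → 53). Not NE.

(Hold, Hold)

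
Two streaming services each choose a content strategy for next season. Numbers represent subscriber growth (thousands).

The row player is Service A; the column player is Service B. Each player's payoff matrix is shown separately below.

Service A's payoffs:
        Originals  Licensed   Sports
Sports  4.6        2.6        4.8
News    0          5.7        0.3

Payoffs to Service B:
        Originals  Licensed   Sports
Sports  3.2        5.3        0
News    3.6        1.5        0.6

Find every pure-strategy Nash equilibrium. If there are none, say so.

There is no pure-strategy Nash equilibrium.

(Sports, Originals): Service B can switch to Licensed (3.2 → 5.3). Not NE.
(Sports, Licensed): Service A can switch to News (2.6 → 5.7). Not NE.
(Sports, Sports): Service B can switch to Originals (0 → 3.2). Not NE.
(News, Originals): Service A can switch to Sports (0 → 4.6). Not NE.
(News, Licensed): Service B can switch to Originals (1.5 → 3.6). Not NE.
(News, Sports): Service A can switch to Sports (0.3 → 4.8). Not NE.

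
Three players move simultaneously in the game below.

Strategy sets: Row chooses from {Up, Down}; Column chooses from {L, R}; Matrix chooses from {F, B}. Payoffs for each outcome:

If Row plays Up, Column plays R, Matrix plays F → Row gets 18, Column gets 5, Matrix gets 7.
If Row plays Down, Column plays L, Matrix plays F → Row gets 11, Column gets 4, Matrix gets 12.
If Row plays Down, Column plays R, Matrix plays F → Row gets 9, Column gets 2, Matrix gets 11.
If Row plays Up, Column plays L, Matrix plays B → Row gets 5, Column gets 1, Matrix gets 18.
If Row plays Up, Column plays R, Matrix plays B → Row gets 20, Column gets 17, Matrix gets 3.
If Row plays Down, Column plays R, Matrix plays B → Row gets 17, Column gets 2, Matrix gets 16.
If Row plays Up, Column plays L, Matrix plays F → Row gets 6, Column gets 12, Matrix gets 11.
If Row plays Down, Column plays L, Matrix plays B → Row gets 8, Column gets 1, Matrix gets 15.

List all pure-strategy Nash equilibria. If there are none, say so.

none

Row against (L, F): payoffs 6, 11 → best response Down.
Row against (L, B): payoffs 5, 8 → best response Down.
Row against (R, F): payoffs 18, 9 → best response Up.
Row against (R, B): payoffs 20, 17 → best response Up.
Column against (Up, F): payoffs 12, 5 → best response L.
Column against (Up, B): payoffs 1, 17 → best response R.
Column against (Down, F): payoffs 4, 2 → best response L.
Column against (Down, B): payoffs 1, 2 → best response R.
Matrix against (Up, L): payoffs 11, 18 → best response B.
Matrix against (Up, R): payoffs 7, 3 → best response F.
Matrix against (Down, L): payoffs 12, 15 → best response B.
Matrix against (Down, R): payoffs 11, 16 → best response B.
No profile is a mutual best response for all players.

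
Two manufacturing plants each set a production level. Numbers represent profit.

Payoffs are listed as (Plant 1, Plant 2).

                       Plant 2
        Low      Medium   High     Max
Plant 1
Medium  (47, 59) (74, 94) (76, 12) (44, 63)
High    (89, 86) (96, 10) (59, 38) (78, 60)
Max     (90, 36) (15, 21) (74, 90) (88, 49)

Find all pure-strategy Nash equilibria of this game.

There is no pure-strategy Nash equilibrium.

Check each profile: it is a Nash equilibrium iff no player can strictly gain by switching unilaterally.
(Medium, Low): Plant 1 can switch to High (47 → 89). Not NE.
(Medium, Medium): Plant 1 can switch to High (74 → 96). Not NE.
(Medium, High): Plant 2 can switch to Low (12 → 59). Not NE.
(Medium, Max): Plant 1 can switch to High (44 → 78). Not NE.
(High, Low): Plant 1 can switch to Max (89 → 90). Not NE.
(High, Medium): Plant 2 can switch to Low (10 → 86). Not NE.
(High, High): Plant 1 can switch to Medium (59 → 76). Not NE.
(High, Max): Plant 1 can switch to Max (78 → 88). Not NE.
(Max, Low): Plant 2 can switch to High (36 → 90). Not NE.
(Max, Medium): Plant 1 can switch to Medium (15 → 74). Not NE.
(Max, High): Plant 1 can switch to Medium (74 → 76). Not NE.
(Max, Max): Plant 2 can switch to High (49 → 90). Not NE.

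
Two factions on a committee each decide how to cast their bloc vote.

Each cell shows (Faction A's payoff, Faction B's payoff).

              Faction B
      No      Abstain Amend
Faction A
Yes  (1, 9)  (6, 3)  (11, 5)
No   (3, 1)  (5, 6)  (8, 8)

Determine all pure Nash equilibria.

No pure-strategy Nash equilibrium.

Mark each player's best response to every combination of opponents' strategies; a profile where every player is best-responding is a pure Nash equilibrium.
Faction A against No: payoffs 1, 3 → best response No.
Faction A against Abstain: payoffs 6, 5 → best response Yes.
Faction A against Amend: payoffs 11, 8 → best response Yes.
Faction B against Yes: payoffs 9, 3, 5 → best response No.
Faction B against No: payoffs 1, 6, 8 → best response Amend.
No profile is a mutual best response for all players.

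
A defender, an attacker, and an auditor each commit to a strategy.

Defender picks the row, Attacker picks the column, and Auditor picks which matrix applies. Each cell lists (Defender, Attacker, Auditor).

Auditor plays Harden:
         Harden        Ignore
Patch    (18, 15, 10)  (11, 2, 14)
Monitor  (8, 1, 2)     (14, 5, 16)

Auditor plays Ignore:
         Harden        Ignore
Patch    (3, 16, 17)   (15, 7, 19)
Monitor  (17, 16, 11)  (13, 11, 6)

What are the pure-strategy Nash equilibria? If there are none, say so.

Pure-strategy Nash equilibria: (Monitor, Harden, Ignore) and (Monitor, Ignore, Harden)

Defender against (Harden, Harden): payoffs 18, 8 → best response Patch.
Defender against (Harden, Ignore): payoffs 3, 17 → best response Monitor.
Defender against (Ignore, Harden): payoffs 11, 14 → best response Monitor.
Defender against (Ignore, Ignore): payoffs 15, 13 → best response Patch.
Attacker against (Patch, Harden): payoffs 15, 2 → best response Harden.
Attacker against (Patch, Ignore): payoffs 16, 7 → best response Harden.
Attacker against (Monitor, Harden): payoffs 1, 5 → best response Ignore.
Attacker against (Monitor, Ignore): payoffs 16, 11 → best response Harden.
Auditor against (Patch, Harden): payoffs 10, 17 → best response Ignore.
Auditor against (Patch, Ignore): payoffs 14, 19 → best response Ignore.
Auditor against (Monitor, Harden): payoffs 2, 11 → best response Ignore.
Auditor against (Monitor, Ignore): payoffs 16, 6 → best response Harden.
Mutual best responses: (Monitor, Harden, Ignore); (Monitor, Ignore, Harden).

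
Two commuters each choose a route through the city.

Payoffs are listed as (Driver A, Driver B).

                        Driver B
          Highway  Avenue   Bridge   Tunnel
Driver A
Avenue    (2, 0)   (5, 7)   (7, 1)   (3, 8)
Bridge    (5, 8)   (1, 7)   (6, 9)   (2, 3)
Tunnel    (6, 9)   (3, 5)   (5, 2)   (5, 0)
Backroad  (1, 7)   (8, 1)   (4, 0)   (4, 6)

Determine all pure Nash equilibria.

For each strategy profile, look for a profitable unilateral deviation.
(Avenue, Highway): Driver A can switch to Bridge (2 → 5). Not NE.
(Avenue, Avenue): Driver A can switch to Backroad (5 → 8). Not NE.
(Avenue, Bridge): Driver B can switch to Avenue (1 → 7). Not NE.
(Avenue, Tunnel): Driver A can switch to Tunnel (3 → 5). Not NE.
(Bridge, Highway): Driver A can switch to Tunnel (5 → 6). Not NE.
(Bridge, Avenue): Driver A can switch to Avenue (1 → 5). Not NE.
(Bridge, Bridge): Driver A can switch to Avenue (6 → 7). Not NE.
(Bridge, Tunnel): Driver A can switch to Avenue (2 → 3). Not NE.
(Tunnel, Highway): Driver A gets 6, best alternative 5; Driver B gets 9, best alternative 5. No profitable deviation — NE.
(Tunnel, Avenue): Driver A can switch to Avenue (3 → 5). Not NE.
(Tunnel, Bridge): Driver A can switch to Avenue (5 → 7). Not NE.
(Tunnel, Tunnel): Driver B can switch to Highway (0 → 9). Not NE.
(Backroad, Highway): Driver A can switch to Avenue (1 → 2). Not NE.
(The remaining 3 profiles each have a profitable deviation by the same check.)

(Tunnel, Highway)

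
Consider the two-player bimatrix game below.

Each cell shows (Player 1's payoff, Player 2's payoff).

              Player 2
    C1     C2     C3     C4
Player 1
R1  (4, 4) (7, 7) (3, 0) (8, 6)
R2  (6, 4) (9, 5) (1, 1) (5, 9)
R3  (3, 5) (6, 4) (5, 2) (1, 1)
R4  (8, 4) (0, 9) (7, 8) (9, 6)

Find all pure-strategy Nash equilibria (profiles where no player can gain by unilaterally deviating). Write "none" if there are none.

(R1, C1): Player 1 can switch to R2 (4 → 6). Not NE.
(R1, C2): Player 1 can switch to R2 (7 → 9). Not NE.
(R1, C3): Player 1 can switch to R3 (3 → 5). Not NE.
(R1, C4): Player 1 can switch to R4 (8 → 9). Not NE.
(R2, C1): Player 1 can switch to R4 (6 → 8). Not NE.
(R2, C2): Player 2 can switch to C4 (5 → 9). Not NE.
(R2, C3): Player 1 can switch to R1 (1 → 3). Not NE.
(R2, C4): Player 1 can switch to R1 (5 → 8). Not NE.
(R3, C1): Player 1 can switch to R1 (3 → 4). Not NE.
(R3, C2): Player 1 can switch to R1 (6 → 7). Not NE.
(R3, C3): Player 1 can switch to R4 (5 → 7). Not NE.
(R3, C4): Player 1 can switch to R1 (1 → 8). Not NE.
(The remaining 4 profiles each have a profitable deviation by the same check.)

No pure-strategy Nash equilibrium.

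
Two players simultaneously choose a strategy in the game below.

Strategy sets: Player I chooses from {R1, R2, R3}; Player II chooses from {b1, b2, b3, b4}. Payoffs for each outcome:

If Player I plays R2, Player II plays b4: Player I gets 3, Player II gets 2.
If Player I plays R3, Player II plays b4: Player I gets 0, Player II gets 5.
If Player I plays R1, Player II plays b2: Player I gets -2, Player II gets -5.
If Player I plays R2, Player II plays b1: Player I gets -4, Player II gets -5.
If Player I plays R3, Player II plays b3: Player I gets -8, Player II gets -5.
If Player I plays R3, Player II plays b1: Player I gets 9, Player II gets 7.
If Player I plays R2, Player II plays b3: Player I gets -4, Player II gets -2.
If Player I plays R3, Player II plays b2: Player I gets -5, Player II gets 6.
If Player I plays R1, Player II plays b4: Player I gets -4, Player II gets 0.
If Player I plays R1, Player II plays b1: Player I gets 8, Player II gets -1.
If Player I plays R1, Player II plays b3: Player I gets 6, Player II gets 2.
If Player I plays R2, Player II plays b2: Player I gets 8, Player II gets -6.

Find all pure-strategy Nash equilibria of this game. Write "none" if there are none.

(R1, b1): Player I can switch to R3 (8 → 9). Not NE.
(R1, b2): Player I can switch to R2 (-2 → 8). Not NE.
(R1, b3): Player I gets 6, best alternative -4; Player II gets 2, best alternative 0. No profitable deviation — NE.
(R1, b4): Player I can switch to R2 (-4 → 3). Not NE.
(R2, b1): Player I can switch to R1 (-4 → 8). Not NE.
(R2, b2): Player II can switch to b1 (-6 → -5). Not NE.
(R2, b3): Player I can switch to R1 (-4 → 6). Not NE.
(R2, b4): Player I gets 3, best alternative 0; Player II gets 2, best alternative -2. No profitable deviation — NE.
(R3, b1): Player I gets 9, best alternative 8; Player II gets 7, best alternative 6. No profitable deviation — NE.
(R3, b2): Player I can switch to R1 (-5 → -2). Not NE.
(R3, b3): Player I can switch to R1 (-8 → 6). Not NE.
(R3, b4): Player I can switch to R2 (0 → 3). Not NE.

The pure Nash equilibria are (R1, b3), (R2, b4), (R3, b1).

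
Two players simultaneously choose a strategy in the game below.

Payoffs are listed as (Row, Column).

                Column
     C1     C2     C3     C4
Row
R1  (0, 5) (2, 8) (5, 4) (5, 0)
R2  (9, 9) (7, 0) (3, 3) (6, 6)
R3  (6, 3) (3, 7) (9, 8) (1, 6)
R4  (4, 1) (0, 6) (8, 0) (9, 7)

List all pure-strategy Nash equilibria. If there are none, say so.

(R2, C1), (R3, C3), (R4, C4)

(R1, C1): Row can switch to R2 (0 → 9). Not NE.
(R1, C2): Row can switch to R2 (2 → 7). Not NE.
(R1, C3): Row can switch to R3 (5 → 9). Not NE.
(R1, C4): Row can switch to R2 (5 → 6). Not NE.
(R2, C1): Row gets 9, best alternative 6; Column gets 9, best alternative 6. No profitable deviation — NE.
(R2, C2): Column can switch to C1 (0 → 9). Not NE.
(R2, C3): Row can switch to R1 (3 → 5). Not NE.
(R2, C4): Row can switch to R4 (6 → 9). Not NE.
(R3, C1): Row can switch to R2 (6 → 9). Not NE.
(R3, C2): Row can switch to R2 (3 → 7). Not NE.
(R3, C3): Row gets 9, best alternative 8; Column gets 8, best alternative 7. No profitable deviation — NE.
(R3, C4): Row can switch to R1 (1 → 5). Not NE.
(R4, C4): Row gets 9, best alternative 6; Column gets 7, best alternative 6. No profitable deviation — NE.
(The remaining 3 profiles each have a profitable deviation by the same check.)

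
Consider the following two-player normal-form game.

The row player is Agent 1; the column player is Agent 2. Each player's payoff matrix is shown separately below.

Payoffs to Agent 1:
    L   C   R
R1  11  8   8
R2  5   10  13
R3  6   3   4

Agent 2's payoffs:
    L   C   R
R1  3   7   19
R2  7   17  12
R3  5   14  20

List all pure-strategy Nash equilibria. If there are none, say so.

(R2, C)

Agent 1 against L: payoffs 11, 5, 6 → best response R1.
Agent 1 against C: payoffs 8, 10, 3 → best response R2.
Agent 1 against R: payoffs 8, 13, 4 → best response R2.
Agent 2 against R1: payoffs 3, 7, 19 → best response R.
Agent 2 against R2: payoffs 7, 17, 12 → best response C.
Agent 2 against R3: payoffs 5, 14, 20 → best response R.
Mutual best responses: (R2, C).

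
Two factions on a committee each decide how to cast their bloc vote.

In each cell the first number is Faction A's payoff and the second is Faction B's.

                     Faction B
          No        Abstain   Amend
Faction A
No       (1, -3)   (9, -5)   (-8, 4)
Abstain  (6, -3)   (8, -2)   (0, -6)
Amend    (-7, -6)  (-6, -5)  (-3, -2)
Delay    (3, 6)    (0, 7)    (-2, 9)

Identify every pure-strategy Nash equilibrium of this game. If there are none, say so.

Faction A against No: payoffs 1, 6, -7, 3 → best response Abstain.
Faction A against Abstain: payoffs 9, 8, -6, 0 → best response No.
Faction A against Amend: payoffs -8, 0, -3, -2 → best response Abstain.
Faction B against No: payoffs -3, -5, 4 → best response Amend.
Faction B against Abstain: payoffs -3, -2, -6 → best response Abstain.
Faction B against Amend: payoffs -6, -5, -2 → best response Amend.
Faction B against Delay: payoffs 6, 7, 9 → best response Amend.
No profile is a mutual best response for all players.

There is no pure-strategy Nash equilibrium.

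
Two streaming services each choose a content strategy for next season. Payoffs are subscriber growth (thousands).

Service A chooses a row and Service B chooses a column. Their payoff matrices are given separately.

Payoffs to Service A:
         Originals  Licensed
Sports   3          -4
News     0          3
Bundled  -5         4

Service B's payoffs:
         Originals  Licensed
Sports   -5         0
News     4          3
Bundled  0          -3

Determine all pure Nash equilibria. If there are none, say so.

No pure-strategy Nash equilibrium.

Service A against Originals: payoffs 3, 0, -5 → best response Sports.
Service A against Licensed: payoffs -4, 3, 4 → best response Bundled.
Service B against Sports: payoffs -5, 0 → best response Licensed.
Service B against News: payoffs 4, 3 → best response Originals.
Service B against Bundled: payoffs 0, -3 → best response Originals.
No profile is a mutual best response for all players.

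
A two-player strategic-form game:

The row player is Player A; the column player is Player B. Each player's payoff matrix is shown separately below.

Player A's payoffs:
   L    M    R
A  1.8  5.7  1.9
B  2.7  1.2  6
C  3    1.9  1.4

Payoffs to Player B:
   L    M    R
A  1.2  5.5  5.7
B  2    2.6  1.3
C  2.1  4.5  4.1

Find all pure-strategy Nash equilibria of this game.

Player A against L: payoffs 1.8, 2.7, 3 → best response C.
Player A against M: payoffs 5.7, 1.2, 1.9 → best response A.
Player A against R: payoffs 1.9, 6, 1.4 → best response B.
Player B against A: payoffs 1.2, 5.5, 5.7 → best response R.
Player B against B: payoffs 2, 2.6, 1.3 → best response M.
Player B against C: payoffs 2.1, 4.5, 4.1 → best response M.
No profile is a mutual best response for all players.

No pure-strategy Nash equilibrium.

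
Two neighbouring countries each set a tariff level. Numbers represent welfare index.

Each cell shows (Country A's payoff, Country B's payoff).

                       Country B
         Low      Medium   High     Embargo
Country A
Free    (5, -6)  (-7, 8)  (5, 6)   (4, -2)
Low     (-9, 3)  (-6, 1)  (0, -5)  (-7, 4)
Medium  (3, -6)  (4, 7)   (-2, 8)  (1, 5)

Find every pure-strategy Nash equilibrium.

none

Mark each player's best response to every combination of opponents' strategies; a profile where every player is best-responding is a pure Nash equilibrium.
Country A against Low: payoffs 5, -9, 3 → best response Free.
Country A against Medium: payoffs -7, -6, 4 → best response Medium.
Country A against High: payoffs 5, 0, -2 → best response Free.
Country A against Embargo: payoffs 4, -7, 1 → best response Free.
Country B against Free: payoffs -6, 8, 6, -2 → best response Medium.
Country B against Low: payoffs 3, 1, -5, 4 → best response Embargo.
Country B against Medium: payoffs -6, 7, 8, 5 → best response High.
No profile is a mutual best response for all players.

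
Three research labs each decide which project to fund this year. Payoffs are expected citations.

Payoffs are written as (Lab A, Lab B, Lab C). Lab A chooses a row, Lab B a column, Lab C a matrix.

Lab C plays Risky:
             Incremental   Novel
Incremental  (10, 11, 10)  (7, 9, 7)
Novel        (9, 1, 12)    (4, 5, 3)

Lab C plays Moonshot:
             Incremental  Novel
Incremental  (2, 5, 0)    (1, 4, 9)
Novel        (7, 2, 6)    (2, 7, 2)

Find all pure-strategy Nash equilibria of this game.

Mark each player's best response to every combination of opponents' strategies; a profile where every player is best-responding is a pure Nash equilibrium.
Lab A against (Incremental, Risky): payoffs 10, 9 → best response Incremental.
Lab A against (Incremental, Moonshot): payoffs 2, 7 → best response Novel.
Lab A against (Novel, Risky): payoffs 7, 4 → best response Incremental.
Lab A against (Novel, Moonshot): payoffs 1, 2 → best response Novel.
Lab B against (Incremental, Risky): payoffs 11, 9 → best response Incremental.
Lab B against (Incremental, Moonshot): payoffs 5, 4 → best response Incremental.
Lab B against (Novel, Risky): payoffs 1, 5 → best response Novel.
Lab B against (Novel, Moonshot): payoffs 2, 7 → best response Novel.
Lab C against (Incremental, Incremental): payoffs 10, 0 → best response Risky.
Lab C against (Incremental, Novel): payoffs 7, 9 → best response Moonshot.
Lab C against (Novel, Incremental): payoffs 12, 6 → best response Risky.
Lab C against (Novel, Novel): payoffs 3, 2 → best response Risky.
Mutual best responses: (Incremental, Incremental, Risky).

Pure NE: (Incremental, Incremental, Risky)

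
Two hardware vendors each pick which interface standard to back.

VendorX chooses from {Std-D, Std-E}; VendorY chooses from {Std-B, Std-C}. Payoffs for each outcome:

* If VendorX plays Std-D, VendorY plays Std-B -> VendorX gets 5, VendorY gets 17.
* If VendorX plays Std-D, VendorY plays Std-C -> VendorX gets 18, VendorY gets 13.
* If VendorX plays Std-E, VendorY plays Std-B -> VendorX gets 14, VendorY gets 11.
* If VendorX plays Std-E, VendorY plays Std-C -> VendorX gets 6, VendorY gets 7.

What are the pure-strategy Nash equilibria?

(Std-E, Std-B)

VendorX against Std-B: payoffs 5, 14 → best response Std-E.
VendorX against Std-C: payoffs 18, 6 → best response Std-D.
VendorY against Std-D: payoffs 17, 13 → best response Std-B.
VendorY against Std-E: payoffs 11, 7 → best response Std-B.
Mutual best responses: (Std-E, Std-B).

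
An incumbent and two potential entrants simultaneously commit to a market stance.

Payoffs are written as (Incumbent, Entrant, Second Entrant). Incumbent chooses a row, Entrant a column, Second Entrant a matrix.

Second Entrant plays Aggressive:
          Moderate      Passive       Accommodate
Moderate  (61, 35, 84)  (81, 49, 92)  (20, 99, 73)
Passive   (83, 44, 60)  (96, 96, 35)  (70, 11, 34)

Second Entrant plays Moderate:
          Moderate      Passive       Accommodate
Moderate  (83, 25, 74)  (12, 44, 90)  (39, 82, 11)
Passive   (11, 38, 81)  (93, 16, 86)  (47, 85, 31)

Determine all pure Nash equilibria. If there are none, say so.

(Moderate, Moderate, Aggressive): Incumbent can switch to Passive (61 → 83). Not NE.
(Moderate, Moderate, Moderate): Entrant can switch to Passive (25 → 44). Not NE.
(Moderate, Passive, Aggressive): Incumbent can switch to Passive (81 → 96). Not NE.
(Moderate, Passive, Moderate): Incumbent can switch to Passive (12 → 93). Not NE.
(Moderate, Accommodate, Aggressive): Incumbent can switch to Passive (20 → 70). Not NE.
(Moderate, Accommodate, Moderate): Incumbent can switch to Passive (39 → 47). Not NE.
(The remaining 6 profiles each have a profitable deviation by the same check.)

none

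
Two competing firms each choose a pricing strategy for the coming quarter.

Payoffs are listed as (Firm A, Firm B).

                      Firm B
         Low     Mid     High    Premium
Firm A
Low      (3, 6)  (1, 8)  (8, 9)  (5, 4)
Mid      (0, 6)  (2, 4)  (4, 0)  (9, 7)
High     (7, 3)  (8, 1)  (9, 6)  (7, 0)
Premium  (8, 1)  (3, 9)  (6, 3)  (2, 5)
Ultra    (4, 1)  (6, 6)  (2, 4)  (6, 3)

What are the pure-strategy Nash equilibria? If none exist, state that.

For each strategy profile, look for a profitable unilateral deviation.
(Low, Low): Firm A can switch to High (3 → 7). Not NE.
(Low, Mid): Firm A can switch to Mid (1 → 2). Not NE.
(Low, High): Firm A can switch to High (8 → 9). Not NE.
(Low, Premium): Firm A can switch to Mid (5 → 9). Not NE.
(Mid, Low): Firm A can switch to Low (0 → 3). Not NE.
(Mid, Mid): Firm A can switch to High (2 → 8). Not NE.
(Mid, High): Firm A can switch to Low (4 → 8). Not NE.
(Mid, Premium): Firm A gets 9, best alternative 7; Firm B gets 7, best alternative 6. No profitable deviation — NE.
(High, Low): Firm A can switch to Premium (7 → 8). Not NE.
(High, Mid): Firm B can switch to Low (1 → 3). Not NE.
(High, High): Firm A gets 9, best alternative 8; Firm B gets 6, best alternative 3. No profitable deviation — NE.
(High, Premium): Firm A can switch to Mid (7 → 9). Not NE.
(Premium, Low): Firm B can switch to Mid (1 → 9). Not NE.
(Premium, Mid): Firm A can switch to High (3 → 8). Not NE.
(The remaining 6 profiles each have a profitable deviation by the same check.)

Pure-strategy Nash equilibria: (Mid, Premium) and (High, High)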